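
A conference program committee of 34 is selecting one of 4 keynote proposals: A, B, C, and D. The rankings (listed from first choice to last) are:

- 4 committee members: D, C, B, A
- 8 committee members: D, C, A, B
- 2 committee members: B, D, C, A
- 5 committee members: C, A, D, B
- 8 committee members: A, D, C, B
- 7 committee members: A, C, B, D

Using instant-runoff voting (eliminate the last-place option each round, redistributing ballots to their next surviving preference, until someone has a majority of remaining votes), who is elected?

A

Round 1: A 15, B 2, C 5, D 12. Eliminate B.
Round 2: A 15, C 5, D 14. Eliminate C.
Round 3: A 20, D 14. A has a majority.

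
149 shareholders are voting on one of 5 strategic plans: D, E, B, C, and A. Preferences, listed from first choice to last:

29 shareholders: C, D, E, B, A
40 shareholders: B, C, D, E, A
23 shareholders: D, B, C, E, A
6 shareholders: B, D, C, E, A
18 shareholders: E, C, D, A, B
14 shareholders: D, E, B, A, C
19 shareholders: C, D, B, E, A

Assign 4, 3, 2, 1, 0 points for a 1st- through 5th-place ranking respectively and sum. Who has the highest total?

D

D: 29·3 + 40·2 + 23·4 + 6·3 + 18·2 + 14·4 + 19·3 = 426
E: 29·2 + 40·1 + 23·1 + 6·1 + 18·4 + 14·3 + 19·1 = 260
B: 29·1 + 40·4 + 23·3 + 6·4 + 18·0 + 14·2 + 19·2 = 348
C: 29·4 + 40·3 + 23·2 + 6·2 + 18·3 + 14·0 + 19·4 = 424
A: 29·0 + 40·0 + 23·0 + 6·0 + 18·1 + 14·1 + 19·0 = 32
D has the highest Borda score (426).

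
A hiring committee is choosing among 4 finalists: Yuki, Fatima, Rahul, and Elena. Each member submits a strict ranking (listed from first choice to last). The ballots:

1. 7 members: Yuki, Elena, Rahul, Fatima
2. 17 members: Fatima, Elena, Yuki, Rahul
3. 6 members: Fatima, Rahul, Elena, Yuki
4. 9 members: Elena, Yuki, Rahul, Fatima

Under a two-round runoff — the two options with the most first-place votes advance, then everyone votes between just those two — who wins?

Round 1 first-place votes: Yuki 7, Fatima 23, Rahul 0, Elena 9.
Fatima and Elena advance.
Runoff: Fatima is preferred to Elena by 23 voters; Elena by 16.
Fatima wins the runoff.

Fatima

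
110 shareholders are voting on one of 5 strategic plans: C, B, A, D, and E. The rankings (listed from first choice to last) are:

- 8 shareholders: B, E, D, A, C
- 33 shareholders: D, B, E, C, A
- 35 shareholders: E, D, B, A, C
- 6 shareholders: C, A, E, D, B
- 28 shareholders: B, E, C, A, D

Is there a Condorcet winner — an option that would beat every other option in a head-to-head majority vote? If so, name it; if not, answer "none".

Checking pairwise contests:
B beats C 104–6.
D beats B 74–36.
C beats A 67–43.
E beats D 77–33.
B beats E 69–41.
Every option loses at least one head-to-head, so there is no Condorcet winner.

none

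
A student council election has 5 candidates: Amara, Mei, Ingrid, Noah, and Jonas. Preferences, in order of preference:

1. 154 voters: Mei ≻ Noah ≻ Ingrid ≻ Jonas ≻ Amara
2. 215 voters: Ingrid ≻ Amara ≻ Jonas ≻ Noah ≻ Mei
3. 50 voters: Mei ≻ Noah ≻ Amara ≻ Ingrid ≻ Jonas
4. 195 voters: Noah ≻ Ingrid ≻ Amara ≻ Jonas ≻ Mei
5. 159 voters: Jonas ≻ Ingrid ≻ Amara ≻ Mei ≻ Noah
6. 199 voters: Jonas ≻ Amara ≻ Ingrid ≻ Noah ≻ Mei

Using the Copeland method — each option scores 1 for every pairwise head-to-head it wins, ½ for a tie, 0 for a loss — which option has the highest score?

Amara: beats Mei and Noah; loses to Ingrid and Jonas → score 2.
Mei: loses to Amara, Ingrid, Noah, and Jonas → score 0.
Ingrid: beats Amara, Mei, Noah, and Jonas → score 4.
Noah: beats Mei; loses to Amara, Ingrid, and Jonas → score 1.
Jonas: beats Amara, Mei, and Noah; loses to Ingrid → score 3.
Ingrid has the best pairwise record.

Ingrid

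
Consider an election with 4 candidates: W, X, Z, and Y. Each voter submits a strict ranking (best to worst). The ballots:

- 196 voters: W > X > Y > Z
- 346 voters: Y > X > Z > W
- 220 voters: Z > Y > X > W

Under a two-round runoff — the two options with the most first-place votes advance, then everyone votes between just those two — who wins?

Y

Round 1 first-place votes: W 196, X 0, Z 220, Y 346.
Y and Z advance.
Runoff: Y is preferred to Z by 542 voters; Z by 220.
Y wins the runoff.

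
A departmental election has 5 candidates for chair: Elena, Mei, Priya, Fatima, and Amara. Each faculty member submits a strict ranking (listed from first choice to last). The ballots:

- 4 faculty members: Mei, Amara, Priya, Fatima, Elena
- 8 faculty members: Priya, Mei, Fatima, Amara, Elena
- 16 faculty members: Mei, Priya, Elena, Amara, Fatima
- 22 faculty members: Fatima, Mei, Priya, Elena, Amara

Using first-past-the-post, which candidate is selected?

Fatima

First-place votes: Elena 0, Mei 20, Priya 8, Fatima 22, Amara 0.
Fatima has the most first-place votes.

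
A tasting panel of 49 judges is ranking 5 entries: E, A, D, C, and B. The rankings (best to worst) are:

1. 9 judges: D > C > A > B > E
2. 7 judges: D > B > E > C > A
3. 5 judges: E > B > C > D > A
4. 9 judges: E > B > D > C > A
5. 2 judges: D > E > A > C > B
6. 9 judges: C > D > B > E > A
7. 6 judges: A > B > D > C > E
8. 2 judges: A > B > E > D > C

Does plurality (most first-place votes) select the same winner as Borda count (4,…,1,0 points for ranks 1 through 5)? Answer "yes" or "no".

yes

Plurality — first-place votes: E 14, A 8, D 18, C 9, B 0. Winner: D.
Borda — scores: E 89, A 54, D 136, C 97, B 114. Winner: D.
The two methods agree.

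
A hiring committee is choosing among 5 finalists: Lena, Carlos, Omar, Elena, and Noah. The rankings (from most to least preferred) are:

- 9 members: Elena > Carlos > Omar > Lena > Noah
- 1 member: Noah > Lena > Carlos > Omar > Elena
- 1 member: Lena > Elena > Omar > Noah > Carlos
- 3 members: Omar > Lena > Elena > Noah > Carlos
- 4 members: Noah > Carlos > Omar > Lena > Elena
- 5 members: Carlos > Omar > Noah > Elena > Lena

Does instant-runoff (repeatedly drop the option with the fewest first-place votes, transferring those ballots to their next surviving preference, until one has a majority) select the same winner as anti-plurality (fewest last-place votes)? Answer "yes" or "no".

Instant-runoff — R1 Lena 1, Carlos 5, Omar 3, Elena 9, Noah 5 (Lena out); R2 Carlos 5, Omar 3, Elena 10, Noah 5 (Omar out); R3 Carlos 5, Elena 13, Noah 5 (Elena winner). Winner: Elena.
Anti-plurality — last-place votes: Lena 5, Carlos 4, Omar 0, Elena 5, Noah 9. Winner: Omar.
The two methods disagree.

no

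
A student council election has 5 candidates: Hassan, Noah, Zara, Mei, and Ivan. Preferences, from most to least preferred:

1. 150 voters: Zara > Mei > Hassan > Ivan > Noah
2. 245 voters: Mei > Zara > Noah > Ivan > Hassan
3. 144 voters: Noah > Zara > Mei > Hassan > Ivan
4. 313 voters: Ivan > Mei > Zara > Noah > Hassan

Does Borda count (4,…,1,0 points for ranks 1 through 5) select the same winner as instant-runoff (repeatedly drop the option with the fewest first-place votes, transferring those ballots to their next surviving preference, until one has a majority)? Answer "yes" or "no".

Borda — scores: Hassan 444, Noah 1379, Zara 2393, Mei 2657, Ivan 1647. Winner: Mei.
Instant-runoff — R1 Hassan 0, Noah 144, Zara 150, Mei 245, Ivan 313 (Hassan out); R2 Noah 144, Zara 150, Mei 245, Ivan 313 (Noah out); R3 Zara 294, Mei 245, Ivan 313 (Mei out); R4 Zara 539, Ivan 313 (Zara winner). Winner: Zara.
The two methods disagree.

no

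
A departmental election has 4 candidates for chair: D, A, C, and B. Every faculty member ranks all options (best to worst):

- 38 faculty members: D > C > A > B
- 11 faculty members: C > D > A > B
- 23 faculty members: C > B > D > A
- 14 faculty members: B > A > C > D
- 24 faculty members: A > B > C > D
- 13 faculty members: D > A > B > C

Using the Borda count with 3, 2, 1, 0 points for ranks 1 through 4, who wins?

C

D: 38·3 + 11·2 + 23·1 + 14·0 + 24·0 + 13·3 = 198
A: 38·1 + 11·1 + 23·0 + 14·2 + 24·3 + 13·2 = 175
C: 38·2 + 11·3 + 23·3 + 14·1 + 24·1 + 13·0 = 216
B: 38·0 + 11·0 + 23·2 + 14·3 + 24·2 + 13·1 = 149
C has the highest Borda score (216).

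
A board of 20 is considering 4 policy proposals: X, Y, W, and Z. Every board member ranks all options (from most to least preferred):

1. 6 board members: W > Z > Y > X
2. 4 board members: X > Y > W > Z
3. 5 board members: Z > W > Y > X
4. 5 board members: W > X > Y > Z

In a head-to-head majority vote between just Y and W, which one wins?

W

Voters preferring Y to W: 4; preferring W to Y: 16.
W wins the head-to-head.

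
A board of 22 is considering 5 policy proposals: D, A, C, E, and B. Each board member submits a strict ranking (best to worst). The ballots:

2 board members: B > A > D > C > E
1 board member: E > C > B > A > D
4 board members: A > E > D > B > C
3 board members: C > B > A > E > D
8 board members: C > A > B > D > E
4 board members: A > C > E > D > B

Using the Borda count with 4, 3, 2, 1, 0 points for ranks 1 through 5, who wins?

A

D: 2·2 + 1·0 + 4·2 + 3·0 + 8·1 + 4·1 = 24
A: 2·3 + 1·1 + 4·4 + 3·2 + 8·3 + 4·4 = 69
C: 2·1 + 1·3 + 4·0 + 3·4 + 8·4 + 4·3 = 61
E: 2·0 + 1·4 + 4·3 + 3·1 + 8·0 + 4·2 = 27
B: 2·4 + 1·2 + 4·1 + 3·3 + 8·2 + 4·0 = 39
A has the highest Borda score (69).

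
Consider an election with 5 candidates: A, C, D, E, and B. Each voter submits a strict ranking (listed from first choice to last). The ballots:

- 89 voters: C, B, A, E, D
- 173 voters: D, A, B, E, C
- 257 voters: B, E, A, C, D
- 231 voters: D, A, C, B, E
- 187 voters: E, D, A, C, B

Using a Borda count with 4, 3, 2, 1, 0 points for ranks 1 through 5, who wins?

A: 89·2 + 173·3 + 257·2 + 231·3 + 187·2 = 2278
C: 89·4 + 173·0 + 257·1 + 231·2 + 187·1 = 1262
D: 89·0 + 173·4 + 257·0 + 231·4 + 187·3 = 2177
E: 89·1 + 173·1 + 257·3 + 231·0 + 187·4 = 1781
B: 89·3 + 173·2 + 257·4 + 231·1 + 187·0 = 1872
A has the highest Borda score (2278).

A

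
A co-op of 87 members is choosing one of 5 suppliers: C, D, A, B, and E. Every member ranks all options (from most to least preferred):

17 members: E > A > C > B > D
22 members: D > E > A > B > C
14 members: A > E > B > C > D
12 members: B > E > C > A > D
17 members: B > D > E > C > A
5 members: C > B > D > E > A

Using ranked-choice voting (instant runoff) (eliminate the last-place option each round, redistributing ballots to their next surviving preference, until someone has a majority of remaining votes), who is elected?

E

Round 1: C 5, D 22, A 14, B 29, E 17. Eliminate C.
Round 2: D 22, A 14, B 34, E 17. Eliminate A.
Round 3: D 22, B 34, E 31. Eliminate D.
Round 4: B 34, E 53. E has a majority.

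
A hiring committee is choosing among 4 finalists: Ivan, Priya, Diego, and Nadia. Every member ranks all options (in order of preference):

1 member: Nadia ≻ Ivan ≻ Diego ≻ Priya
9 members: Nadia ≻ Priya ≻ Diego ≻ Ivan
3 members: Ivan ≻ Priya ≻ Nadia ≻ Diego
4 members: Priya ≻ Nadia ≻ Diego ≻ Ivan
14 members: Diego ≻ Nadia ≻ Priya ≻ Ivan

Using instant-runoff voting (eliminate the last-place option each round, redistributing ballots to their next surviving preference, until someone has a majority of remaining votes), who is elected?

Round 1: Ivan 3, Priya 4, Diego 14, Nadia 10. Eliminate Ivan.
Round 2: Priya 7, Diego 14, Nadia 10. Eliminate Priya.
Round 3: Diego 14, Nadia 17. Nadia has a majority.

Nadia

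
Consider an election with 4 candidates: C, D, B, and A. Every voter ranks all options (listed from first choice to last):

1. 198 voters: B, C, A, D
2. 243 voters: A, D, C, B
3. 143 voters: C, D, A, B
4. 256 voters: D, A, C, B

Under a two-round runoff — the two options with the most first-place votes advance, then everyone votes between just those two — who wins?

A

Round 1 first-place votes: C 143, D 256, B 198, A 243.
D and A advance.
Runoff: D is preferred to A by 399 voters; A by 441.
A wins the runoff.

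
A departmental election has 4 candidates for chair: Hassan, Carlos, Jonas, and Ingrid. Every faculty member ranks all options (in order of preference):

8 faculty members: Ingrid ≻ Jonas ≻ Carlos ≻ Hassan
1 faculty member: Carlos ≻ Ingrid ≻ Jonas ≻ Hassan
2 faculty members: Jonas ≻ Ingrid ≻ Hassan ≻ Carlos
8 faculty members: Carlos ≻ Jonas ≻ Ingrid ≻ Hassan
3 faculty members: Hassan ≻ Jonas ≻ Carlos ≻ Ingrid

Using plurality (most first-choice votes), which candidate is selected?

Carlos

First-place votes: Hassan 3, Carlos 9, Jonas 2, Ingrid 8.
Carlos has the most first-place votes.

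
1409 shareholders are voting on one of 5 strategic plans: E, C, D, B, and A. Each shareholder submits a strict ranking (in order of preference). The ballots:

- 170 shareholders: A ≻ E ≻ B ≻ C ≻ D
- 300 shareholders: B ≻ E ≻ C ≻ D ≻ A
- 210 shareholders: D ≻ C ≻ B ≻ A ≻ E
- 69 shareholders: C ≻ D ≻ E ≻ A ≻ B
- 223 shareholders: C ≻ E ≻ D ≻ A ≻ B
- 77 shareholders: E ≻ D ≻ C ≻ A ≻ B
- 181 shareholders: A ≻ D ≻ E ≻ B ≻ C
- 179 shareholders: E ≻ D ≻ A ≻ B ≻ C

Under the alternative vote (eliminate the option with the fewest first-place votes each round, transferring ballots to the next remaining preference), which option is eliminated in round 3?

Round 1: E 256, C 292, D 210, B 300, A 351. Eliminate D.
Round 2: E 256, C 502, B 300, A 351. Eliminate E.
Round 3: C 579, B 300, A 530. Eliminate B.

B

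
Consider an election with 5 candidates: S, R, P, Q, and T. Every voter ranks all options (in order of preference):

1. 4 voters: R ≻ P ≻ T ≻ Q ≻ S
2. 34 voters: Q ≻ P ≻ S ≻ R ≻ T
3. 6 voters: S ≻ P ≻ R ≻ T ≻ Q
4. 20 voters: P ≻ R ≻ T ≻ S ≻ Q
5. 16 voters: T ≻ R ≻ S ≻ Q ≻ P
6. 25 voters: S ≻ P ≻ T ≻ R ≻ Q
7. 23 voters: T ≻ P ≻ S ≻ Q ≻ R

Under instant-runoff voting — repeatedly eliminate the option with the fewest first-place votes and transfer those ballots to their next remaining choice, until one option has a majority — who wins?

Round 1: S 31, R 4, P 20, Q 34, T 39. Eliminate R.
Round 2: S 31, P 24, Q 34, T 39. Eliminate P.
Round 3: S 31, Q 34, T 63. Eliminate S.
Round 4: Q 34, T 94. T has a majority.

T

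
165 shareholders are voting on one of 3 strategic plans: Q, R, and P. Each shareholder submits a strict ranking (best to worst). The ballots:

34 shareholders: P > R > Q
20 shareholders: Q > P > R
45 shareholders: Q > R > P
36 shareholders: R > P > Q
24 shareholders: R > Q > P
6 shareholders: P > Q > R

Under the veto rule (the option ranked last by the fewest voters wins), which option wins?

R

Last-place votes: Q 70, R 26, P 69.
R is ranked last by the fewest voters, so R wins.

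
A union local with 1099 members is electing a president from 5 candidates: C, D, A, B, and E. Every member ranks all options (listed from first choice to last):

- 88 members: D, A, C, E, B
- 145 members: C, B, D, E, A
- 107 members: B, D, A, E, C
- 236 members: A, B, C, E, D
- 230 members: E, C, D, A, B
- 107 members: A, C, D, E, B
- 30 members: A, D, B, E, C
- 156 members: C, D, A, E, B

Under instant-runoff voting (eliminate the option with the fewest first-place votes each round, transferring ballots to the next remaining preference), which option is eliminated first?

D

Round 1: C 301, D 88, A 373, B 107, E 230. Eliminate D.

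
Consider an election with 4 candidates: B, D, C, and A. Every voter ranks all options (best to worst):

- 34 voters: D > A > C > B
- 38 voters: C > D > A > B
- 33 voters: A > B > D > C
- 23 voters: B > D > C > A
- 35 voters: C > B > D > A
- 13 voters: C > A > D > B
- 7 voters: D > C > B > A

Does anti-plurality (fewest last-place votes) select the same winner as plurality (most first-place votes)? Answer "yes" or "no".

Anti-plurality — last-place votes: B 85, D 0, C 33, A 65. Winner: D.
Plurality — first-place votes: B 23, D 41, C 86, A 33. Winner: C.
The two methods disagree.

no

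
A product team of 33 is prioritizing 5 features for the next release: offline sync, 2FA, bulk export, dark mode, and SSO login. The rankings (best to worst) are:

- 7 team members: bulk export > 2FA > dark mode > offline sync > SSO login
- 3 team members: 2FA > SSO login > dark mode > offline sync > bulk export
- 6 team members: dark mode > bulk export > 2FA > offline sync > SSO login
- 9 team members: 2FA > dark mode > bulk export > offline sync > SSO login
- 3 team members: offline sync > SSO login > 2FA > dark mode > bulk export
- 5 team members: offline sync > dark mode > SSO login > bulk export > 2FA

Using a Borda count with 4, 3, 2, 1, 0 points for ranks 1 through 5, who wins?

dark mode

offline sync: 7·1 + 3·1 + 6·1 + 9·1 + 3·4 + 5·4 = 57
2FA: 7·3 + 3·4 + 6·2 + 9·4 + 3·2 + 5·0 = 87
bulk export: 7·4 + 3·0 + 6·3 + 9·2 + 3·0 + 5·1 = 69
dark mode: 7·2 + 3·2 + 6·4 + 9·3 + 3·1 + 5·3 = 89
SSO login: 7·0 + 3·3 + 6·0 + 9·0 + 3·3 + 5·2 = 28
dark mode has the highest Borda score (89).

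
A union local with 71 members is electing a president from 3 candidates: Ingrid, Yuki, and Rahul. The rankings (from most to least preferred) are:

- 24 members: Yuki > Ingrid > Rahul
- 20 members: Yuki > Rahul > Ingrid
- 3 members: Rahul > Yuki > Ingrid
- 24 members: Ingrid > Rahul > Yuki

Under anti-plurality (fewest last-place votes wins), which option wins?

Ingrid

Last-place votes: Ingrid 23, Yuki 24, Rahul 24.
Ingrid is ranked last by the fewest voters, so Ingrid wins.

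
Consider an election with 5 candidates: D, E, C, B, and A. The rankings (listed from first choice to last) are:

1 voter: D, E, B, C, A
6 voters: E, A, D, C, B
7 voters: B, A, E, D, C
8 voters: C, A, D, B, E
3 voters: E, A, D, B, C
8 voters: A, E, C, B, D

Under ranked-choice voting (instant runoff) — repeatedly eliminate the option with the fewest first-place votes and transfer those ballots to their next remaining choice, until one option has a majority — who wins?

A

Round 1: D 1, E 9, C 8, B 7, A 8. Eliminate D.
Round 2: E 10, C 8, B 7, A 8. Eliminate B.
Round 3: E 10, C 8, A 15. Eliminate C.
Round 4: E 10, A 23. A has a majority.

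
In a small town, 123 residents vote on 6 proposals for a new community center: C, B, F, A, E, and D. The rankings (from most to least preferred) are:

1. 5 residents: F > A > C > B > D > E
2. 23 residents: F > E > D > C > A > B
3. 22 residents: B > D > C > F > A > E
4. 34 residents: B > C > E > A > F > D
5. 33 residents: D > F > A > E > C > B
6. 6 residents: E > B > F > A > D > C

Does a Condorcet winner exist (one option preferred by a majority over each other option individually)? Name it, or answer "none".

Checking pairwise contests:
B beats C 62–61.
E beats B 62–61.
B beats F 62–61.
C beats A 79–44.
F beats E 83–40.
B beats D 67–56.
Every option loses at least one head-to-head, so there is no Condorcet winner.

none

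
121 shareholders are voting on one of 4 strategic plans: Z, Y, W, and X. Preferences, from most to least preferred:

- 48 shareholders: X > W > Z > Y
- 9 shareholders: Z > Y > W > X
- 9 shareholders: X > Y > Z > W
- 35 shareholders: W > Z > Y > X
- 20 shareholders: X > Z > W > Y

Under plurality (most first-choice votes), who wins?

First-place votes: Z 9, Y 0, W 35, X 77.
X has the most first-place votes.

X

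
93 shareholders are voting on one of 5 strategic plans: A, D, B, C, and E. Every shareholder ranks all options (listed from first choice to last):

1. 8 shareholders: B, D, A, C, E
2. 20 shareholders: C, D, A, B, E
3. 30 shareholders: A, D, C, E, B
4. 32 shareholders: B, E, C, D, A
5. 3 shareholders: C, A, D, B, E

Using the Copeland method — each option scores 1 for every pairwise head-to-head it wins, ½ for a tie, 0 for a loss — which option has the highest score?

A: beats B and E; loses to D and C → score 2.
D: beats A, B, and E; loses to C → score 3.
B: beats E; loses to A, D, and C → score 1.
C: beats A, D, B, and E → score 4.
E: loses to A, D, B, and C → score 0.
C has the best pairwise record.

C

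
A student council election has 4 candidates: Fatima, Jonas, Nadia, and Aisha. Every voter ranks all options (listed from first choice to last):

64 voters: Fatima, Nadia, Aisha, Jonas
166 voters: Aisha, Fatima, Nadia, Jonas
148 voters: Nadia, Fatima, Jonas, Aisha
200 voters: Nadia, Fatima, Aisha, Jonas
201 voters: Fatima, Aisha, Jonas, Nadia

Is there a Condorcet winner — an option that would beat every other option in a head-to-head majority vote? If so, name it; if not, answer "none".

Fatima vs Jonas: 779–0 for Fatima.
Fatima vs Nadia: 431–348 for Fatima.
Fatima vs Aisha: 613–166 for Fatima.
Fatima beats every other option head-to-head.

Fatima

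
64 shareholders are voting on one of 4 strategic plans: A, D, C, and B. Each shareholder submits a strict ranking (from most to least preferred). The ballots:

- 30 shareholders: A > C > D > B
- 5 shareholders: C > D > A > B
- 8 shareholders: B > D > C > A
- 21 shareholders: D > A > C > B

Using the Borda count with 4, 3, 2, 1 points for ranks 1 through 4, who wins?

A

A: 30·4 + 5·2 + 8·1 + 21·3 = 201
D: 30·2 + 5·3 + 8·3 + 21·4 = 183
C: 30·3 + 5·4 + 8·2 + 21·2 = 168
B: 30·1 + 5·1 + 8·4 + 21·1 = 88
A has the highest Borda score (201).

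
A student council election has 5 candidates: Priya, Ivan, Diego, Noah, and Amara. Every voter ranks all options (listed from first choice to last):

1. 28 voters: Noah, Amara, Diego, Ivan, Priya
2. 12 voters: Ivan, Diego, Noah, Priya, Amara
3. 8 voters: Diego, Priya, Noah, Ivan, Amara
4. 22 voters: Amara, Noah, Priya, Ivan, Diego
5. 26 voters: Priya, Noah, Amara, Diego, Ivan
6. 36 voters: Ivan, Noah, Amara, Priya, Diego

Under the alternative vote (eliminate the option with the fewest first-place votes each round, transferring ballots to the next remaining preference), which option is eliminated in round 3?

Priya

Round 1: Priya 26, Ivan 48, Diego 8, Noah 28, Amara 22. Eliminate Diego.
Round 2: Priya 34, Ivan 48, Noah 28, Amara 22. Eliminate Amara.
Round 3: Priya 34, Ivan 48, Noah 50. Eliminate Priya.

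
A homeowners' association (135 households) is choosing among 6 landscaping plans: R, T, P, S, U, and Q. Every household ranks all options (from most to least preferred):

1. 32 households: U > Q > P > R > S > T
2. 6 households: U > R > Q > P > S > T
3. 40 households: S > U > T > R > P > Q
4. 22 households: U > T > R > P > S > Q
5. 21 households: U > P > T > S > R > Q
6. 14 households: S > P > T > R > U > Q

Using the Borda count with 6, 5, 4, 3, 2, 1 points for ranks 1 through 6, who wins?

U

R: 32·3 + 6·5 + 40·3 + 22·4 + 21·2 + 14·3 = 418
T: 32·1 + 6·1 + 40·4 + 22·5 + 21·4 + 14·4 = 448
P: 32·4 + 6·3 + 40·2 + 22·3 + 21·5 + 14·5 = 467
S: 32·2 + 6·2 + 40·6 + 22·2 + 21·3 + 14·6 = 507
U: 32·6 + 6·6 + 40·5 + 22·6 + 21·6 + 14·2 = 714
Q: 32·5 + 6·4 + 40·1 + 22·1 + 21·1 + 14·1 = 281
U has the highest Borda score (714).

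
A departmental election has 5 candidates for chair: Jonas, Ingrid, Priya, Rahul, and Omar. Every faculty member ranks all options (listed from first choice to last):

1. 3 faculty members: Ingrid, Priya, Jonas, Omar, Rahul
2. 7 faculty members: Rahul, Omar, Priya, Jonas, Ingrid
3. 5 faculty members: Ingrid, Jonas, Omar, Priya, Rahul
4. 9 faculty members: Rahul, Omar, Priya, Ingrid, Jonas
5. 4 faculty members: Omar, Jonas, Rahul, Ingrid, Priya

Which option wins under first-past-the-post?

First-place votes: Jonas 0, Ingrid 8, Priya 0, Rahul 16, Omar 4.
Rahul has the most first-place votes.

Rahul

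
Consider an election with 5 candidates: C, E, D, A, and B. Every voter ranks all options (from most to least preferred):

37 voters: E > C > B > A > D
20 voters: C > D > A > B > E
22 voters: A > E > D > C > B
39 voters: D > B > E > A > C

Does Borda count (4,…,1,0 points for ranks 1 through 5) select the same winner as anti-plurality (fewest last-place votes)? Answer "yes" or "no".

no

Borda — scores: C 213, E 292, D 260, A 204, B 211. Winner: E.
Anti-plurality — last-place votes: C 39, E 20, D 37, A 0, B 22. Winner: A.
The two methods disagree.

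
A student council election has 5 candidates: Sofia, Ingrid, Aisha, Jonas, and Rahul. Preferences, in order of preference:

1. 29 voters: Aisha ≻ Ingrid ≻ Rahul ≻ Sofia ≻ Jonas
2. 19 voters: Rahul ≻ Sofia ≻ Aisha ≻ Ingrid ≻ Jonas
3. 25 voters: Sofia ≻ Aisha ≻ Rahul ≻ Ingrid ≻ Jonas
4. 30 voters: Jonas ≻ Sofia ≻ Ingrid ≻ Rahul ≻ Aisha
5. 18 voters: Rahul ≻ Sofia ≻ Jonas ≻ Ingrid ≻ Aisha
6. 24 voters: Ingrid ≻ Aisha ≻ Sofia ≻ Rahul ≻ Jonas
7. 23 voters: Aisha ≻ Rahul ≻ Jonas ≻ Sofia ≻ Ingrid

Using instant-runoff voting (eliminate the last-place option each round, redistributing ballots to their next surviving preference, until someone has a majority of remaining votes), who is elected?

Round 1: Sofia 25, Ingrid 24, Aisha 52, Jonas 30, Rahul 37. Eliminate Ingrid.
Round 2: Sofia 25, Aisha 76, Jonas 30, Rahul 37. Eliminate Sofia.
Round 3: Aisha 101, Jonas 30, Rahul 37. Aisha has a majority.

Aisha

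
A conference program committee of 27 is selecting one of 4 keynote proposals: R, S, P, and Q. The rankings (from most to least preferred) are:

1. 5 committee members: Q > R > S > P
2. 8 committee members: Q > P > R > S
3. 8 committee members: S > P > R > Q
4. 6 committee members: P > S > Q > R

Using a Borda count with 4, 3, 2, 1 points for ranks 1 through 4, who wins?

R: 5·3 + 8·2 + 8·2 + 6·1 = 53
S: 5·2 + 8·1 + 8·4 + 6·3 = 68
P: 5·1 + 8·3 + 8·3 + 6·4 = 77
Q: 5·4 + 8·4 + 8·1 + 6·2 = 72
P has the highest Borda score (77).

P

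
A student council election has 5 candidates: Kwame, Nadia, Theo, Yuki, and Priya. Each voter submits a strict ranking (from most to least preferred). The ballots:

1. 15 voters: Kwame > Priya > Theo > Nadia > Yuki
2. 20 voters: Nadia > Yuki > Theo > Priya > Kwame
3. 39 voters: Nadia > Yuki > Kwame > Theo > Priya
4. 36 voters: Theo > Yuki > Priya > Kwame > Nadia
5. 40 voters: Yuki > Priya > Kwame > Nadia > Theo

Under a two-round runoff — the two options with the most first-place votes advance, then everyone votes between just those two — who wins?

Round 1 first-place votes: Kwame 15, Nadia 59, Theo 36, Yuki 40, Priya 0.
Nadia and Yuki advance.
Runoff: Nadia is preferred to Yuki by 74 voters; Yuki by 76.
Yuki wins the runoff.

Yuki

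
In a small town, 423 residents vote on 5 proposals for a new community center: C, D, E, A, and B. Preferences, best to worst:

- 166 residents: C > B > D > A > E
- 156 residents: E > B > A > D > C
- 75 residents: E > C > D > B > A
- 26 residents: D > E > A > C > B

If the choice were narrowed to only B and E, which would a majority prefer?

Voters preferring B to E: 166; preferring E to B: 257.
E wins the head-to-head.

E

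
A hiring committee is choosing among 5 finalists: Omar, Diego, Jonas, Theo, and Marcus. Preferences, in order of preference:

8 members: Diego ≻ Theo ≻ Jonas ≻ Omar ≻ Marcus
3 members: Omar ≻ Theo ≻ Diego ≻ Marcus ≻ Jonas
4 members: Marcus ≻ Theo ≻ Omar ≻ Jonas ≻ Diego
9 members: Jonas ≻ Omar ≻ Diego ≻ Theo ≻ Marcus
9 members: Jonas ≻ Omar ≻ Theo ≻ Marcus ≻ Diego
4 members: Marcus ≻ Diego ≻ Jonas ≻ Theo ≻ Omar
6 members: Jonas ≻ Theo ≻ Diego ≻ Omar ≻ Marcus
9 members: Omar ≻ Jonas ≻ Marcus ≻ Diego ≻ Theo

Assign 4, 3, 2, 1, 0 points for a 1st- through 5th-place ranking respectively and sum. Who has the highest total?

Omar: 8·1 + 3·4 + 4·2 + 9·3 + 9·3 + 4·0 + 6·1 + 9·4 = 124
Diego: 8·4 + 3·2 + 4·0 + 9·2 + 9·0 + 4·3 + 6·2 + 9·1 = 89
Jonas: 8·2 + 3·0 + 4·1 + 9·4 + 9·4 + 4·2 + 6·4 + 9·3 = 151
Theo: 8·3 + 3·3 + 4·3 + 9·1 + 9·2 + 4·1 + 6·3 + 9·0 = 94
Marcus: 8·0 + 3·1 + 4·4 + 9·0 + 9·1 + 4·4 + 6·0 + 9·2 = 62
Jonas has the highest Borda score (151).

Jonas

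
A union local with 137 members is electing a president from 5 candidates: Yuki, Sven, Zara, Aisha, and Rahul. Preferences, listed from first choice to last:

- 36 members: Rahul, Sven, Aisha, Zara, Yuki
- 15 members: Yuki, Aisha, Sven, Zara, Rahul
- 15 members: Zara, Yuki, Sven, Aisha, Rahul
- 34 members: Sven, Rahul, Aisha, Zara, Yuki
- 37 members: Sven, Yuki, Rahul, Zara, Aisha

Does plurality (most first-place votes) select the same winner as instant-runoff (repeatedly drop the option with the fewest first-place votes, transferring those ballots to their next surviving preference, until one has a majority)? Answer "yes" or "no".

Plurality — first-place votes: Yuki 15, Sven 71, Zara 15, Aisha 0, Rahul 36. Winner: Sven.
Instant-runoff — R1 Yuki 15, Sven 71, Zara 15, Aisha 0, Rahul 36 (Sven winner). Winner: Sven.
The two methods agree.

yes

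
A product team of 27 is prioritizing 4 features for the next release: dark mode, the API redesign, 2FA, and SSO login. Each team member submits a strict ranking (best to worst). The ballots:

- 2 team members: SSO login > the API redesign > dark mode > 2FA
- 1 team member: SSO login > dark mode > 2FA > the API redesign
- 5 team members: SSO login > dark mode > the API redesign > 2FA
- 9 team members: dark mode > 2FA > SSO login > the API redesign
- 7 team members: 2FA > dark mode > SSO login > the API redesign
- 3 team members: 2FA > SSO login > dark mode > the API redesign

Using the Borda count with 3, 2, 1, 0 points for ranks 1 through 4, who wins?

dark mode

dark mode: 2·1 + 1·2 + 5·2 + 9·3 + 7·2 + 3·1 = 58
the API redesign: 2·2 + 1·0 + 5·1 + 9·0 + 7·0 + 3·0 = 9
2FA: 2·0 + 1·1 + 5·0 + 9·2 + 7·3 + 3·3 = 49
SSO login: 2·3 + 1·3 + 5·3 + 9·1 + 7·1 + 3·2 = 46
dark mode has the highest Borda score (58).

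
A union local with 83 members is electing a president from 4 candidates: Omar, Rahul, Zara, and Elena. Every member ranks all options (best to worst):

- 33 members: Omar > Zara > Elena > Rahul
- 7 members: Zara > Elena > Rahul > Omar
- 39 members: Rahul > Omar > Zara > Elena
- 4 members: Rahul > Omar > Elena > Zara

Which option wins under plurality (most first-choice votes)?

First-place votes: Omar 33, Rahul 43, Zara 7, Elena 0.
Rahul has the most first-place votes.

Rahul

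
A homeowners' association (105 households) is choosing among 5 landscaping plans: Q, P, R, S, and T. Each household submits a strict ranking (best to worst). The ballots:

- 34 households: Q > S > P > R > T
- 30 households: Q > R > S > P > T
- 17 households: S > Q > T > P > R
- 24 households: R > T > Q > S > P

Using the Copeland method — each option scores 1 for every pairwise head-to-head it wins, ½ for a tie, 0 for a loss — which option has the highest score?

Q

Q: beats P, R, S, and T → score 4.
P: beats T; loses to Q, R, and S → score 1.
R: beats P, S, and T; loses to Q → score 3.
S: beats P and T; loses to Q and R → score 2.
T: loses to Q, P, R, and S → score 0.
Q has the best pairwise record.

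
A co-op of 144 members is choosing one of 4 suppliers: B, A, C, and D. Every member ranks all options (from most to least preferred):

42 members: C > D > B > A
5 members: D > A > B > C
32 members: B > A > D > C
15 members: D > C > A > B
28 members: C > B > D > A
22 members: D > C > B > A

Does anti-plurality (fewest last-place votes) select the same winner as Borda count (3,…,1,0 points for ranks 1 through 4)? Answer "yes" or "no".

no

Anti-plurality — last-place votes: B 15, A 92, C 37, D 0. Winner: D.
Borda — scores: B 221, A 89, C 284, D 270. Winner: C.
The two methods disagree.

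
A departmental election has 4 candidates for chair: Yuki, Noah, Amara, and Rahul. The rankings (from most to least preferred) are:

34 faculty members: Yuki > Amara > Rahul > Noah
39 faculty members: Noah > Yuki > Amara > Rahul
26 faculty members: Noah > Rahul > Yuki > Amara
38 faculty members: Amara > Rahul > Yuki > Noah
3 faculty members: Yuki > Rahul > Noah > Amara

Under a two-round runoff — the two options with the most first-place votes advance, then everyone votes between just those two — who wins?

Amara

Round 1 first-place votes: Yuki 37, Noah 65, Amara 38, Rahul 0.
Noah and Amara advance.
Runoff: Noah is preferred to Amara by 68 voters; Amara by 72.
Amara wins the runoff.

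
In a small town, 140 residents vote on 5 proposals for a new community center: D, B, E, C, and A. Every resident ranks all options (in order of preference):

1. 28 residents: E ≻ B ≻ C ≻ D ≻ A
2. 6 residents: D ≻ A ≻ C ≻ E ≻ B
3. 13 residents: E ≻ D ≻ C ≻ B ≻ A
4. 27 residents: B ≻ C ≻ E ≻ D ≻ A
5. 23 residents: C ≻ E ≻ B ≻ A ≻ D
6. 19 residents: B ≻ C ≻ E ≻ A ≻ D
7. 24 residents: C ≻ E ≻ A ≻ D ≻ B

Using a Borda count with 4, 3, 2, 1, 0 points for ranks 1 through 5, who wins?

D: 28·1 + 6·4 + 13·3 + 27·1 + 23·0 + 19·0 + 24·1 = 142
B: 28·3 + 6·0 + 13·1 + 27·4 + 23·2 + 19·4 + 24·0 = 327
E: 28·4 + 6·1 + 13·4 + 27·2 + 23·3 + 19·2 + 24·3 = 403
C: 28·2 + 6·2 + 13·2 + 27·3 + 23·4 + 19·3 + 24·4 = 420
A: 28·0 + 6·3 + 13·0 + 27·0 + 23·1 + 19·1 + 24·2 = 108
C has the highest Borda score (420).

C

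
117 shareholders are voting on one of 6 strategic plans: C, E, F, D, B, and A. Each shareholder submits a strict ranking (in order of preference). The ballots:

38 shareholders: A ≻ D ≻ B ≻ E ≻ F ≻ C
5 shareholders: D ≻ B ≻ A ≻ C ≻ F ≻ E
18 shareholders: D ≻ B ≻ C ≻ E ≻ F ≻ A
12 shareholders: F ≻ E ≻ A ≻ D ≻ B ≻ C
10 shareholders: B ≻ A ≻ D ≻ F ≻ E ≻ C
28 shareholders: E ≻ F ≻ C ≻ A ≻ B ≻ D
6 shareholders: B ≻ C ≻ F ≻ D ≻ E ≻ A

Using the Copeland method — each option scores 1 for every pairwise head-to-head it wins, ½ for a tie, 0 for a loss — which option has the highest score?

D

C: loses to E, F, D, B, and A → score 0.
E: beats C, F, and A; loses to D and B → score 3.
F: beats C and A; loses to E, D, and B → score 2.
D: beats C, E, F, and B; loses to A → score 4.
B: beats C, E, and F; loses to D and A → score 3.
A: beats C, D, and B; loses to E and F → score 3.
D has the best pairwise record.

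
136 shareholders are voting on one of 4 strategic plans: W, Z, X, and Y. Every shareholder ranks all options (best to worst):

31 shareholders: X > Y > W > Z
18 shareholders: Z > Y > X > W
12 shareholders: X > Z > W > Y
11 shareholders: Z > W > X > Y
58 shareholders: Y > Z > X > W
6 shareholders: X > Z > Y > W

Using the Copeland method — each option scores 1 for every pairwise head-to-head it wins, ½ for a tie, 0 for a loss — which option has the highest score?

Y

W: loses to Z, X, and Y → score 0.
Z: beats W and X; loses to Y → score 2.
X: beats W; loses to Z and Y → score 1.
Y: beats W, Z, and X → score 3.
Y has the best pairwise record.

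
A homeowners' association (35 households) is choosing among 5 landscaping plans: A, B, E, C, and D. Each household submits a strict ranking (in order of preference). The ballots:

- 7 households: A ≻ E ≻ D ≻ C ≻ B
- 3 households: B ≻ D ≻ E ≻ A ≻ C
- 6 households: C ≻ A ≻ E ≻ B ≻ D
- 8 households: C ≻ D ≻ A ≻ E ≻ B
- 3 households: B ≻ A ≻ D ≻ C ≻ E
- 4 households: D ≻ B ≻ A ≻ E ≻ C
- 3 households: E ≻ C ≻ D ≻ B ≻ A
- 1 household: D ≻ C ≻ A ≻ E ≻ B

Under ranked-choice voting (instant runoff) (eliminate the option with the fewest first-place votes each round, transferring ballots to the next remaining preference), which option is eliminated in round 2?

Round 1: A 7, B 6, E 3, C 14, D 5. Eliminate E.
Round 2: A 7, B 6, C 17, D 5. Eliminate D.

D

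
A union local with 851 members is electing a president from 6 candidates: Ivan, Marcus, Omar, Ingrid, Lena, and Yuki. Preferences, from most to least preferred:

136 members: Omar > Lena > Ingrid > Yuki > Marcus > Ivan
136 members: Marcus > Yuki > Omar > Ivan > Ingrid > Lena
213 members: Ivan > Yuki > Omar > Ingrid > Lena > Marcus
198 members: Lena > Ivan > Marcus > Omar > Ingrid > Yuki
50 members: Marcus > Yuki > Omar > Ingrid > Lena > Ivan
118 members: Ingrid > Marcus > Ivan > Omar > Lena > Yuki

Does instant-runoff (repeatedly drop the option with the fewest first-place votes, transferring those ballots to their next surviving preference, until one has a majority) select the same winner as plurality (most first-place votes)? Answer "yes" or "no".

Instant-runoff — R1 Ivan 213, Marcus 186, Omar 136, Ingrid 118, Lena 198, Yuki 0 (Yuki out); R2 Ivan 213, Marcus 186, Omar 136, Ingrid 118, Lena 198 (Ingrid out); R3 Ivan 213, Marcus 304, Omar 136, Lena 198 (Omar out); R4 Ivan 213, Marcus 304, Lena 334 (Ivan out); R5 Marcus 304, Lena 547 (Lena winner). Winner: Lena.
Plurality — first-place votes: Ivan 213, Marcus 186, Omar 136, Ingrid 118, Lena 198, Yuki 0. Winner: Ivan.
The two methods disagree.

no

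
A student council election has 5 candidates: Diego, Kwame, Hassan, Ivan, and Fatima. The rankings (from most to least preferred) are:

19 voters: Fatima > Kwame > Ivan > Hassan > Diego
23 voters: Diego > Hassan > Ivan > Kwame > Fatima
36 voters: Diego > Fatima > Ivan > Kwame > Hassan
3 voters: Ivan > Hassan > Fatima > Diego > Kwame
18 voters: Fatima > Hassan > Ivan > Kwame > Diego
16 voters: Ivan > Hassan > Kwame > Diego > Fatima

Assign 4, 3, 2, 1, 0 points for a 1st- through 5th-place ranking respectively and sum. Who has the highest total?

Diego: 19·0 + 23·4 + 36·4 + 3·1 + 18·0 + 16·1 = 255
Kwame: 19·3 + 23·1 + 36·1 + 3·0 + 18·1 + 16·2 = 166
Hassan: 19·1 + 23·3 + 36·0 + 3·3 + 18·3 + 16·3 = 199
Ivan: 19·2 + 23·2 + 36·2 + 3·4 + 18·2 + 16·4 = 268
Fatima: 19·4 + 23·0 + 36·3 + 3·2 + 18·4 + 16·0 = 262
Ivan has the highest Borda score (268).

Ivan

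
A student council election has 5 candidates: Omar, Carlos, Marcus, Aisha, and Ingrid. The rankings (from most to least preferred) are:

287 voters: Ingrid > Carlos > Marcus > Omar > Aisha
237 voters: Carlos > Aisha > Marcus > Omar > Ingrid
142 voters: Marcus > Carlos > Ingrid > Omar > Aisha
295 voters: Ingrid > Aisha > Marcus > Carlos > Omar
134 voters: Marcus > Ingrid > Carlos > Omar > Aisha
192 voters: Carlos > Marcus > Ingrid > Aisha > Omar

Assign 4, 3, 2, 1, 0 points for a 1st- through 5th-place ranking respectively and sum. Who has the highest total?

Omar: 287·1 + 237·1 + 142·1 + 295·0 + 134·1 + 192·0 = 800
Carlos: 287·3 + 237·4 + 142·3 + 295·1 + 134·2 + 192·4 = 3566
Marcus: 287·2 + 237·2 + 142·4 + 295·2 + 134·4 + 192·3 = 3318
Aisha: 287·0 + 237·3 + 142·0 + 295·3 + 134·0 + 192·1 = 1788
Ingrid: 287·4 + 237·0 + 142·2 + 295·4 + 134·3 + 192·2 = 3398
Carlos has the highest Borda score (3566).

Carlos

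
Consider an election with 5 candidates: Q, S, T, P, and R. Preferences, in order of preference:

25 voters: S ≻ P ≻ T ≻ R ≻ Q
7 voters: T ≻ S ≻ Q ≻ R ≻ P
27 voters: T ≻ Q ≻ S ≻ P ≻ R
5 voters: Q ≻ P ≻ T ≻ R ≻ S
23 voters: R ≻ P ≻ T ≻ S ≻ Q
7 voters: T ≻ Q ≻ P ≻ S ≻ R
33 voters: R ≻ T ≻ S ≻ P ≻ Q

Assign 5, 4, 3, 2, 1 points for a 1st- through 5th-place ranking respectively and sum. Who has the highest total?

Q: 25·1 + 7·3 + 27·4 + 5·5 + 23·1 + 7·4 + 33·1 = 263
S: 25·5 + 7·4 + 27·3 + 5·1 + 23·2 + 7·2 + 33·3 = 398
T: 25·3 + 7·5 + 27·5 + 5·3 + 23·3 + 7·5 + 33·4 = 496
P: 25·4 + 7·1 + 27·2 + 5·4 + 23·4 + 7·3 + 33·2 = 360
R: 25·2 + 7·2 + 27·1 + 5·2 + 23·5 + 7·1 + 33·5 = 388
T has the highest Borda score (496).

T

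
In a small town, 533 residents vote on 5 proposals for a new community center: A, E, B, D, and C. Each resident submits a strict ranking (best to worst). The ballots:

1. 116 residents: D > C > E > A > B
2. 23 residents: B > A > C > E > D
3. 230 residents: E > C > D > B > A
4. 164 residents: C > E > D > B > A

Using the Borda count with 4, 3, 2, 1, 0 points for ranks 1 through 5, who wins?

C

A: 116·1 + 23·3 + 230·0 + 164·0 = 185
E: 116·2 + 23·1 + 230·4 + 164·3 = 1667
B: 116·0 + 23·4 + 230·1 + 164·1 = 486
D: 116·4 + 23·0 + 230·2 + 164·2 = 1252
C: 116·3 + 23·2 + 230·3 + 164·4 = 1740
C has the highest Borda score (1740).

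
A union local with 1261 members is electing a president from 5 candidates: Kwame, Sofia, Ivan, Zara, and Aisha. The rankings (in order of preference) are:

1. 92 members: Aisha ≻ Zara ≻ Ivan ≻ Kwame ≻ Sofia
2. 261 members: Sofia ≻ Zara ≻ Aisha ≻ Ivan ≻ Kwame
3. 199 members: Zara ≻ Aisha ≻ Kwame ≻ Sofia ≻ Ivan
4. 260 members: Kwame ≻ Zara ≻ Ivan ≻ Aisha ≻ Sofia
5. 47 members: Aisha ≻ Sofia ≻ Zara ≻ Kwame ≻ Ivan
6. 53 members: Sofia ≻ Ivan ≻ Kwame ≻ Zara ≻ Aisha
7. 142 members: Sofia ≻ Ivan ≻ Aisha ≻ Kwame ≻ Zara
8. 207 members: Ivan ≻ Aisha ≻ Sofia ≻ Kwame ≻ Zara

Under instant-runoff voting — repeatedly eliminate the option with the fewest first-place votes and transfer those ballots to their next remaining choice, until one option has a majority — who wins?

Sofia

Round 1: Kwame 260, Sofia 456, Ivan 207, Zara 199, Aisha 139. Eliminate Aisha.
Round 2: Kwame 260, Sofia 503, Ivan 207, Zara 291. Eliminate Ivan.
Round 3: Kwame 260, Sofia 710, Zara 291. Sofia has a majority.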